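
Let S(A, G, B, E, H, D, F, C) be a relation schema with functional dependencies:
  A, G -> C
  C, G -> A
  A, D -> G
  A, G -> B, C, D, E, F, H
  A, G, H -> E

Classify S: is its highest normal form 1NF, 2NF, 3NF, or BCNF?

BCNF

Candidate keys: {A, D}, {A, G}, {C, G}. Prime attributes: {A, C, D, G}.
Each dependency's left side is a superkey — BCNF holds.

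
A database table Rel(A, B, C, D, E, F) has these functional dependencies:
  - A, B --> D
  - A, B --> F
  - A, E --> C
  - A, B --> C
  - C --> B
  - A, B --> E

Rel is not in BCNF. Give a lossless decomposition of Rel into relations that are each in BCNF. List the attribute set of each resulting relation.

Candidate keys of the original relation: {A, B}, {A, C}, {A, E}.
{A, B, C, D, E, F}: {C} determines {B, C} here but is not a superkey — split on C --> B, giving {B, C} and {A, C, D, E, F}.
{B, C} has no BCNF violation.
{A, C, D, E, F} has no BCNF violation.

{A, C, D, E, F}; {B, C}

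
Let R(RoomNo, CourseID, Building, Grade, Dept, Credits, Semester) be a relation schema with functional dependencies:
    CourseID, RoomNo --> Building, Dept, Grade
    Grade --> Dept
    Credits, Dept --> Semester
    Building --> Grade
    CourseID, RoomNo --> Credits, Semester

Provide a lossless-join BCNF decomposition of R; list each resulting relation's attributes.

{Building, CourseID, Credits, RoomNo}; {Building, Credits, Semester}; {Building, Grade}; {Dept, Grade}

Candidate key of the original relation: {CourseID, RoomNo}.
{Building, CourseID, Credits, Dept, Grade, RoomNo, Semester}: {Grade} determines {Dept, Grade} here but is not a superkey — split on Grade --> Dept, giving {Dept, Grade} and {Building, CourseID, Credits, Grade, RoomNo, Semester}.
{Dept, Grade} has no BCNF violation.
{Building, CourseID, Credits, Grade, RoomNo, Semester}: {Building} determines {Building, Grade} here but is not a superkey — split on Building --> Grade, giving {Building, Grade} and {Building, CourseID, Credits, RoomNo, Semester}.
{Building, Grade} has no BCNF violation.
{Building, CourseID, Credits, RoomNo, Semester}: {Building, Credits} determines {Building, Credits, Semester} here but is not a superkey — split on Building, Credits --> Semester, giving {Building, Credits, Semester} and {Building, CourseID, Credits, RoomNo}.
{Building, Credits, Semester} has no BCNF violation.
{Building, CourseID, Credits, RoomNo} has no BCNF violation.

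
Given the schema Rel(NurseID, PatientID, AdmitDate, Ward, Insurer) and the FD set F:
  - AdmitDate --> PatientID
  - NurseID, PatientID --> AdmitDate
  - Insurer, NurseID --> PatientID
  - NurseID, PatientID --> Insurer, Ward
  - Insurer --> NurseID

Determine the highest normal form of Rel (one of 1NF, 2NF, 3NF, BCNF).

Candidate keys: {AdmitDate, NurseID}, {Insurer}, {NurseID, PatientID}. Prime attributes: {AdmitDate, Insurer, NurseID, PatientID}.
AdmitDate --> PatientID: {AdmitDate}⁺ = {AdmitDate, PatientID}, which is not all of the attributes, so the left side is not a superkey — BCNF is violated.
But every attribute on its right side ({PatientID}) is prime, and the same holds for every other non-superkey FD, so 3NF still holds.

3NF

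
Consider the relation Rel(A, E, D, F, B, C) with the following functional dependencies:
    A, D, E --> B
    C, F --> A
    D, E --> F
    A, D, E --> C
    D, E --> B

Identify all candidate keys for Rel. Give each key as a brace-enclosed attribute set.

No FD produces {D, E}, so they must be in every candidate key.
Closure of {A, D, E} is {A, B, C, D, E, F}, the whole schema; {A, D, E} is a candidate key.
Closure of {C, D, E} is {A, B, C, D, E, F}, the whole schema; {C, D, E} is a candidate key.
Any other superkey properly contains one of these, so there are no further candidate keys.

{A, D, E}, {C, D, E}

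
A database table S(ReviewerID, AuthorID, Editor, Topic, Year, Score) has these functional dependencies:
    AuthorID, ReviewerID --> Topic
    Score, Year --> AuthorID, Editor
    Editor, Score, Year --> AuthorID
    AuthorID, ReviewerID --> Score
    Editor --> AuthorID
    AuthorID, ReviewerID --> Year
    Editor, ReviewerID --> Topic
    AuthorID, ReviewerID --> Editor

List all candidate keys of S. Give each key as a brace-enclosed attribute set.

{AuthorID, ReviewerID}, {Editor, ReviewerID}, {ReviewerID, Score, Year}

Attributes never on any right-hand side: {ReviewerID} — every candidate key must contain it.
Closure of {AuthorID, ReviewerID} is {AuthorID, Editor, ReviewerID, Score, Topic, Year}, the whole schema; {AuthorID, ReviewerID} is a candidate key.
Closure of {Editor, ReviewerID} is {AuthorID, Editor, ReviewerID, Score, Topic, Year}, the whole schema; {Editor, ReviewerID} is a candidate key.
Closure of {ReviewerID, Score, Year} is {AuthorID, Editor, ReviewerID, Score, Topic, Year}, the whole schema; {ReviewerID, Score, Year} is a candidate key.
These are minimal and exhaustive — every other superkey contains one of them.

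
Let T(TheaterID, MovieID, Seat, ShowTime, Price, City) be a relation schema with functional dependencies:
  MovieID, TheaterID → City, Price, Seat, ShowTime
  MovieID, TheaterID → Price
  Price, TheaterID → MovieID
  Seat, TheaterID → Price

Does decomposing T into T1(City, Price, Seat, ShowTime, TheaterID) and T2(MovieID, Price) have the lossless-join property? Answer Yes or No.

T1 ∩ T2 = {Price}; its closure under F is {Price}.
Neither T1 nor T2 is contained in that closure, so the decomposition is lossy.

No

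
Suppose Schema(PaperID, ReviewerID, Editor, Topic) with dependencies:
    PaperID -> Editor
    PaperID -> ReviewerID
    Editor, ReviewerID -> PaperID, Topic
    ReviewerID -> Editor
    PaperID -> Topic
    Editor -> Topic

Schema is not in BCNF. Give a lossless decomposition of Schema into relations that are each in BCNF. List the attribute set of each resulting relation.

Candidate keys of the original relation: {PaperID}, {ReviewerID}.
In {Editor, PaperID, ReviewerID, Topic}, {Editor} is not a superkey ({Editor}⁺ restricted to this set is {Editor, Topic}), so split on Editor -> Topic into {Editor, Topic} and {Editor, PaperID, ReviewerID}.
{Editor, Topic} is in BCNF.
{Editor, PaperID, ReviewerID} is in BCNF.

{Editor, PaperID, ReviewerID}; {Editor, Topic}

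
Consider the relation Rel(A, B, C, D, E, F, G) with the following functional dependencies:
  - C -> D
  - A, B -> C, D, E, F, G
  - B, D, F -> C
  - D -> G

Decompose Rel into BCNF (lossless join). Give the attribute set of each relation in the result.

{A, B, C, E, F}; {C, D}; {D, G}

Candidate key of the original relation: {A, B}.
Within {A, B, C, D, E, F, G}: {C}⁺ ∩ {A, B, C, D, E, F, G} = {C, D, G}, not the whole set, so C -> D, G violates BCNF; decompose into {C, D, G} and {A, B, C, E, F}.
Within {C, D, G}: {D}⁺ ∩ {C, D, G} = {D, G}, not the whole set, so D -> G violates BCNF; decompose into {D, G} and {C, D}.
{D, G} is in BCNF.
{C, D} is in BCNF.
{A, B, C, E, F} is in BCNF.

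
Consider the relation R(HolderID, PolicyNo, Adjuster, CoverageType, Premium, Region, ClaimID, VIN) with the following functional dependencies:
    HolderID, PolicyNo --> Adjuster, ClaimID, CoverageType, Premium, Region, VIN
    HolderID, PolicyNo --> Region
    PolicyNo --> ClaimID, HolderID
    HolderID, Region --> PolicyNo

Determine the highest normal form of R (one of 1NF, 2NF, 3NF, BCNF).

BCNF

Candidate keys: {HolderID, Region}, {PolicyNo}. Prime attributes: {HolderID, PolicyNo, Region}.
Each dependency's left side is a superkey — BCNF holds.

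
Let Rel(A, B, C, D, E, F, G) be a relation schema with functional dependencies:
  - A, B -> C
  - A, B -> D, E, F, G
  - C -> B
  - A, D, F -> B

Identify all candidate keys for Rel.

{A, B}, {A, C}, {A, D, F}

No FD produces {A}, so it must be in every candidate key.
{A, B}⁺ = {A, B, C, D, E, F, G} — all of the relation — so {A, B} is a candidate key.
{A, C}⁺ = {A, B, C, D, E, F, G} — all of the relation — so {A, C} is a candidate key.
{A, D, F}⁺ = {A, B, C, D, E, F, G} — all of the relation — so {A, D, F} is a candidate key.
No proper subset of any of these is a key, and no other minimal superkey exists.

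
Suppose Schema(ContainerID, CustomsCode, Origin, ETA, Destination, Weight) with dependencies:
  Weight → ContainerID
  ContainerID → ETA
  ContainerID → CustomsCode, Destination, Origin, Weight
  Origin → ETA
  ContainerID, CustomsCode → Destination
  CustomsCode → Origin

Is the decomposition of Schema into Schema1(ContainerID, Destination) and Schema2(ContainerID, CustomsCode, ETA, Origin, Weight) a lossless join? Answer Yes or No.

Common attributes: {ContainerID}; their closure is {ContainerID, CustomsCode, Destination, ETA, Origin, Weight}.
This includes all of Schema1, so the common attributes are a superkey of Schema1 — the join is lossless.

Yes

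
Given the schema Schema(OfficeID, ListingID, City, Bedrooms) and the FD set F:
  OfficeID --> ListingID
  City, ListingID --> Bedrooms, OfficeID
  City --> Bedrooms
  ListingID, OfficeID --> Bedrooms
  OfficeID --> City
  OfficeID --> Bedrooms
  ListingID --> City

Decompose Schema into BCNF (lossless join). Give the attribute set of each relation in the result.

Candidate keys of the original relation: {ListingID}, {OfficeID}.
{Bedrooms, City, ListingID, OfficeID}: {City} determines {Bedrooms, City} here but is not a superkey — split on City --> Bedrooms, giving {Bedrooms, City} and {City, ListingID, OfficeID}.
{Bedrooms, City} is in BCNF.
{City, ListingID, OfficeID} is in BCNF.

{Bedrooms, City}; {City, ListingID, OfficeID}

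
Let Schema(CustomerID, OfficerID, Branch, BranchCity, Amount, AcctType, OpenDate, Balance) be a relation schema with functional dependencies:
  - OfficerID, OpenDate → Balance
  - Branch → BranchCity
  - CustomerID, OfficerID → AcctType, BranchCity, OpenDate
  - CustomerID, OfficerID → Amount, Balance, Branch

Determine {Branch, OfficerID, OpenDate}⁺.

Start with {Branch, OfficerID, OpenDate}.
OfficerID, OpenDate → Balance applies; add {Balance} → now {Balance, Branch, OfficerID, OpenDate}.
Branch → BranchCity applies; add {BranchCity} → now {Balance, Branch, BranchCity, OfficerID, OpenDate}.
No further FD applies.

{Balance, Branch, BranchCity, OfficerID, OpenDate}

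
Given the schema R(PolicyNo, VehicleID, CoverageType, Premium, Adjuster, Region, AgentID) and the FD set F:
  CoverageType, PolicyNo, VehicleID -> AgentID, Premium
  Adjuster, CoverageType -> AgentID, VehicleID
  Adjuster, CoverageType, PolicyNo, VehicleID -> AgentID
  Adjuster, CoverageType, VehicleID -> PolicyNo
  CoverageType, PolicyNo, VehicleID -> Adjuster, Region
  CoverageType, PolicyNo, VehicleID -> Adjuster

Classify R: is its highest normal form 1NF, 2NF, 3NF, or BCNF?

Candidate keys: {Adjuster, CoverageType}, {CoverageType, PolicyNo, VehicleID}. Prime attributes: {Adjuster, CoverageType, PolicyNo, VehicleID}.
Each dependency's left side is a superkey — BCNF holds.

BCNF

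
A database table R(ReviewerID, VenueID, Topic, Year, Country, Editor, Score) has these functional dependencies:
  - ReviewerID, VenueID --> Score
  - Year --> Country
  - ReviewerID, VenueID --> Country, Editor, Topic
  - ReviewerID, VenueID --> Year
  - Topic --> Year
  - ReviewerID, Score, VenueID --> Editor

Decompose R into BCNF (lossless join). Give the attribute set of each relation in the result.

{Country, Year}; {Editor, ReviewerID, Score, Topic, VenueID}; {Topic, Year}

Candidate key of the original relation: {ReviewerID, VenueID}.
Within {Country, Editor, ReviewerID, Score, Topic, VenueID, Year}: {Year}⁺ ∩ {Country, Editor, ReviewerID, Score, Topic, VenueID, Year} = {Country, Year}, not the whole set, so Year --> Country violates BCNF; decompose into {Country, Year} and {Editor, ReviewerID, Score, Topic, VenueID, Year}.
{Country, Year} has no BCNF violation.
Within {Editor, ReviewerID, Score, Topic, VenueID, Year}: {Topic}⁺ ∩ {Editor, ReviewerID, Score, Topic, VenueID, Year} = {Topic, Year}, not the whole set, so Topic --> Year violates BCNF; decompose into {Topic, Year} and {Editor, ReviewerID, Score, Topic, VenueID}.
{Topic, Year} has no BCNF violation.
{Editor, ReviewerID, Score, Topic, VenueID} has no BCNF violation.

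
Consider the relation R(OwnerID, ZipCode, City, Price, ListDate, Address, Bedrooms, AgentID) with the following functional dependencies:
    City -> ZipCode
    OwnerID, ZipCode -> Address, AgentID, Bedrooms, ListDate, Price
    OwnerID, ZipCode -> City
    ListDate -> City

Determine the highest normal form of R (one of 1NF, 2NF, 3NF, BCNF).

Candidate keys: {City, OwnerID}, {ListDate, OwnerID}, {OwnerID, ZipCode}. Prime attributes: {City, ListDate, OwnerID, ZipCode}.
For City -> ZipCode we have {City}⁺ = {City, ZipCode}; {City} is not a superkey, so BCNF fails.
Its right-hand attributes {ZipCode} are all prime, as are those of every other non-superkey FD — the relation is in 3NF.

3NF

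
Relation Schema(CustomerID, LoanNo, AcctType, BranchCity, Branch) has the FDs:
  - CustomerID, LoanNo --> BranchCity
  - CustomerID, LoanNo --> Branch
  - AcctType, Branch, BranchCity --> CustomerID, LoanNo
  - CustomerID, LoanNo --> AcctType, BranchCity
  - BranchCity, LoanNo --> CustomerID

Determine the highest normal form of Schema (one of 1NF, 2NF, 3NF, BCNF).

Candidate keys: {AcctType, Branch, BranchCity}, {BranchCity, LoanNo}, {CustomerID, LoanNo}. Prime attributes: {AcctType, Branch, BranchCity, CustomerID, LoanNo}.
The left-hand side of every FD is a superkey, so BCNF is satisfied.

BCNF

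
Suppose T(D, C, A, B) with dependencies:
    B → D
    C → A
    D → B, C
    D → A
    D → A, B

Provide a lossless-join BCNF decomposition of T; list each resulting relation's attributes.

Candidate keys of the original relation: {B}, {D}.
In {A, B, C, D}, {C} is not a superkey ({C}⁺ restricted to this set is {A, C}), so split on C → A into {A, C} and {B, C, D}.
{A, C} has no BCNF violation.
{B, C, D} has no BCNF violation.

{A, C}; {B, C, D}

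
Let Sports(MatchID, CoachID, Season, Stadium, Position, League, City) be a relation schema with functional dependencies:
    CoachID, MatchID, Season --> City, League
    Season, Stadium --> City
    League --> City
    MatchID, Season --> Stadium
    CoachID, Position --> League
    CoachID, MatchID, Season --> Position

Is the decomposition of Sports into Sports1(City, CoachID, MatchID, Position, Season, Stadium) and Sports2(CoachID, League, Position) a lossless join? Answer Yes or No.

The shared attributes are {CoachID, Position} and {CoachID, Position}⁺ = {City, CoachID, League, Position}.
Sports2 is contained in that closure, so Sports1 ∩ Sports2 --> Sports2 holds and the join is lossless.

Yes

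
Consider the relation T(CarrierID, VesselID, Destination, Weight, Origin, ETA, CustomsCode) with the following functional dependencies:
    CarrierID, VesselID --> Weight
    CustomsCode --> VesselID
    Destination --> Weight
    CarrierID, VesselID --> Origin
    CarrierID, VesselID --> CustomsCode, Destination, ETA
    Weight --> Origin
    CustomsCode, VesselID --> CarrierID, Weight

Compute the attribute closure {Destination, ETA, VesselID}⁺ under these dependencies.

Start with {Destination, ETA, VesselID}.
Destination --> Weight applies; add {Weight} → now {Destination, ETA, VesselID, Weight}.
Weight --> Origin applies; add {Origin} → now {Destination, ETA, Origin, VesselID, Weight}.
No further FD applies.

{Destination, ETA, Origin, VesselID, Weight}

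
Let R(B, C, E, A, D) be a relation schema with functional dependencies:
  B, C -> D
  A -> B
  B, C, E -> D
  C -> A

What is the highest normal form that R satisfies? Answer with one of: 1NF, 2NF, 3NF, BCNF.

1NF

Candidate key: {C, E}. Prime attributes: {C, E}.
For B, C -> D we have {B, C}⁺ = {A, B, C, D}; {B, C} is not a superkey, so BCNF fails.
B, C -> D has non-prime {D} on the right and a non-superkey on the left, so 3NF fails.
Since {C} ⊂ {C, E} and {C}⁺ ⊇ {A, B, D} with {A, B, D} non-prime, there is a partial dependency; 2NF fails.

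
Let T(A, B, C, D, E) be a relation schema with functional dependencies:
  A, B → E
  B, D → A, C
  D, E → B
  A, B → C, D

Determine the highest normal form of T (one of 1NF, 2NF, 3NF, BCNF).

Candidate keys: {A, B}, {B, D}, {D, E}. Prime attributes: {A, B, D, E}.
Each dependency's left side is a superkey — BCNF holds.

BCNF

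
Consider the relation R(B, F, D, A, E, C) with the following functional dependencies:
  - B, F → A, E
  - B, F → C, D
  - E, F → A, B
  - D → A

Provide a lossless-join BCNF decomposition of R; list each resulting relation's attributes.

{A, D}; {B, C, D, E, F}

Candidate keys of the original relation: {B, F}, {E, F}.
Within {A, B, C, D, E, F}: {D}⁺ ∩ {A, B, C, D, E, F} = {A, D}, not the whole set, so D → A violates BCNF; decompose into {A, D} and {B, C, D, E, F}.
{A, D}: every determinant is a superkey — BCNF.
{B, C, D, E, F}: every determinant is a superkey — BCNF.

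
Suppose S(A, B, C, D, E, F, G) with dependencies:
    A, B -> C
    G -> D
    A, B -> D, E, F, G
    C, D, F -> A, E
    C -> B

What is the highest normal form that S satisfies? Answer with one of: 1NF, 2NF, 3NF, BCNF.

Candidate keys: {A, B}, {A, C}, {C, D, F}, {C, F, G}. Prime attributes: {A, B, C, D, F, G}.
For G -> D we have {G}⁺ = {D, G}; {G} is not a superkey, so BCNF fails.
But every attribute on its right side ({D}) is prime, and the same holds for every other non-superkey FD, so 3NF still holds.

3NF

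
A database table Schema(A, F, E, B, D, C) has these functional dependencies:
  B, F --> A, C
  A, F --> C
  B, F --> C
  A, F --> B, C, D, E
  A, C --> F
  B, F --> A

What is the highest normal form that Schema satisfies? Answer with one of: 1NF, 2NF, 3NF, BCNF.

Candidate keys: {A, C}, {A, F}, {B, F}. Prime attributes: {A, B, C, F}.
Each dependency's left side is a superkey — BCNF holds.

BCNF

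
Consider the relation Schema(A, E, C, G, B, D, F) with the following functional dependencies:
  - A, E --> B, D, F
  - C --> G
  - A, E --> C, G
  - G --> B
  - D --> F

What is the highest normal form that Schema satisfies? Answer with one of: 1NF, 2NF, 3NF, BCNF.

2NF

Candidate key: {A, E}. Prime attributes: {A, E}.
C --> G breaks BCNF: {C}⁺ = {B, C, G}, so {C} is not a superkey.
Because {G} is non-prime and the left side of C --> G is not a superkey, the relation is not in 3NF.
Checking every proper subset of each key, none determines a non-prime attribute — 2NF is satisfied.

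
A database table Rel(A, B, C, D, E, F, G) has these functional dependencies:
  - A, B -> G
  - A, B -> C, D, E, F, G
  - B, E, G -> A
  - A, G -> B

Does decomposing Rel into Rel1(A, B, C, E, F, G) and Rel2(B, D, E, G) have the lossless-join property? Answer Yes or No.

The shared attributes are {B, E, G} and {B, E, G}⁺ = {A, B, C, D, E, F, G}.
Rel1 is contained in that closure, so Rel1 ∩ Rel2 -> Rel1 holds and the join is lossless.

Yes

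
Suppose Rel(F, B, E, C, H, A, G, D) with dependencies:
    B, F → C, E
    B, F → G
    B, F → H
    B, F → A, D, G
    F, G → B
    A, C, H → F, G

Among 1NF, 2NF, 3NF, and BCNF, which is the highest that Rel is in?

Candidate keys: {A, C, H}, {B, F}, {F, G}. Prime attributes: {A, B, C, F, G, H}.
Every FD has a superkey on the left, so the relation is in BCNF.

BCNF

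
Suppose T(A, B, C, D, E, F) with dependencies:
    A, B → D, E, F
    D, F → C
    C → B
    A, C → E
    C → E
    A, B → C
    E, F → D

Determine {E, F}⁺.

{B, C, D, E, F}

Start with {E, F}.
E, F → D applies; add {D} → now {D, E, F}.
D, F → C applies; add {C} → now {C, D, E, F}.
C → B applies; add {B} → now {B, C, D, E, F}.
No further FD applies.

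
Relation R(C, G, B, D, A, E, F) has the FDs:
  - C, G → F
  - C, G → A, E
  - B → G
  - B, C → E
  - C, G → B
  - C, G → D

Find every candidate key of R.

{C} never appears on the right of any FD, so every key must include it.
{B, C} is a candidate key since {B, C}⁺ = {A, B, C, D, E, F, G} covers every attribute.
{C, G} is a candidate key since {C, G}⁺ = {A, B, C, D, E, F, G} covers every attribute.
These are minimal and exhaustive — every other superkey contains one of them.

{B, C}, {C, G}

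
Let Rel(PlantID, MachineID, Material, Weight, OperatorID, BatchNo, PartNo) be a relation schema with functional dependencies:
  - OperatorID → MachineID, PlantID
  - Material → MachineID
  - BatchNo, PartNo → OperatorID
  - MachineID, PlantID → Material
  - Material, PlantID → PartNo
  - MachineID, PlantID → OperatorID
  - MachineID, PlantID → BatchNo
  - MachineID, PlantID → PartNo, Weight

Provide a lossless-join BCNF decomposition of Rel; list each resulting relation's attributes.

{BatchNo, Material, OperatorID, PartNo, PlantID, Weight}; {MachineID, Material}

Candidate keys of the original relation: {BatchNo, PartNo}, {MachineID, PlantID}, {Material, PlantID}, {OperatorID}.
{BatchNo, MachineID, Material, OperatorID, PartNo, PlantID, Weight}: {Material} determines {MachineID, Material} here but is not a superkey — split on Material → MachineID, giving {MachineID, Material} and {BatchNo, Material, OperatorID, PartNo, PlantID, Weight}.
{MachineID, Material} has no BCNF violation.
{BatchNo, Material, OperatorID, PartNo, PlantID, Weight} has no BCNF violation.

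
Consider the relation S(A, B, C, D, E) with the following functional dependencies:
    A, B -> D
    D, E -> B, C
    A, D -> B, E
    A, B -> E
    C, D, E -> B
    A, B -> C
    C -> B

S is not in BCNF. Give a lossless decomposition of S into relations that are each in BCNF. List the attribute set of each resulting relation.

{A, D, E}; {B, C}; {C, D, E}

Candidate keys of the original relation: {A, B}, {A, C}, {A, D}.
Within {A, B, C, D, E}: {D, E}⁺ ∩ {A, B, C, D, E} = {B, C, D, E}, not the whole set, so D, E -> B, C violates BCNF; decompose into {B, C, D, E} and {A, D, E}.
Within {B, C, D, E}: {C}⁺ ∩ {B, C, D, E} = {B, C}, not the whole set, so C -> B violates BCNF; decompose into {B, C} and {C, D, E}.
{B, C} has no BCNF violation.
{C, D, E} has no BCNF violation.
{A, D, E} has no BCNF violation.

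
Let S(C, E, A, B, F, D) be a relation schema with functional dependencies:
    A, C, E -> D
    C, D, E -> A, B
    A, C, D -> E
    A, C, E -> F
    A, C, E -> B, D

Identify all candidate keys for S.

{A, C, D}, {A, C, E}, {C, D, E}

{C} never appears on the right of any FD, so every key must include it.
{A, C, D} is a candidate key since {A, C, D}⁺ = {A, B, C, D, E, F} covers every attribute.
{A, C, E} is a candidate key since {A, C, E}⁺ = {A, B, C, D, E, F} covers every attribute.
{C, D, E} is a candidate key since {C, D, E}⁺ = {A, B, C, D, E, F} covers every attribute.
These are minimal and exhaustive — every other superkey contains one of them.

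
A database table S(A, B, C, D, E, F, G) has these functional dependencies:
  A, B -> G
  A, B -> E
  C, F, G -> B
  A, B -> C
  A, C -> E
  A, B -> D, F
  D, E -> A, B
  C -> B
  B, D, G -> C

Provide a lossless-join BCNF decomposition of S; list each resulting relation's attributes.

{A, C, D, E, F, G}; {B, C}

Candidate keys of the original relation: {A, B}, {A, C}, {D, E}.
{A, B, C, D, E, F, G}: {C, F, G} determines {B, C, F, G} here but is not a superkey — split on C, F, G -> B, giving {B, C, F, G} and {A, C, D, E, F, G}.
{B, C, F, G}: {C} determines {B, C} here but is not a superkey — split on C -> B, giving {B, C} and {C, F, G}.
{B, C} is in BCNF.
{C, F, G} is in BCNF.
{A, C, D, E, F, G} is in BCNF.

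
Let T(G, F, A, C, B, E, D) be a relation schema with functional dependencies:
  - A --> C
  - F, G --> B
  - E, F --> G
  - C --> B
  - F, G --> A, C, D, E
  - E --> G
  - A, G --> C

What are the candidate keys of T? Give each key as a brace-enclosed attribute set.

{F} never appears on the right of any FD, so every key must include it.
{E, F}⁺ = {A, B, C, D, E, F, G} — all of the relation — so {E, F} is a candidate key.
{F, G}⁺ = {A, B, C, D, E, F, G} — all of the relation — so {F, G} is a candidate key.
No proper subset of any of these is a key, and no other minimal superkey exists.

{E, F}, {F, G}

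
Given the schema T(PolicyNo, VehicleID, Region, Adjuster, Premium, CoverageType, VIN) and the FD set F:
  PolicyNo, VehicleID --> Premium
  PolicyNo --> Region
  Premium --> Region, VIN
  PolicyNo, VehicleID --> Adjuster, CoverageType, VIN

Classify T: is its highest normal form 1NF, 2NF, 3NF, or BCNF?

Candidate key: {PolicyNo, VehicleID}. Prime attributes: {PolicyNo, VehicleID}.
For PolicyNo --> Region we have {PolicyNo}⁺ = {PolicyNo, Region}; {PolicyNo} is not a superkey, so BCNF fails.
PolicyNo --> Region determines the non-prime attribute {Region} from a non-superkey — 3NF is violated.
The proper key subset {PolicyNo} of {PolicyNo, VehicleID} determines non-prime {Region}, so the relation is not even in 2NF.

1NF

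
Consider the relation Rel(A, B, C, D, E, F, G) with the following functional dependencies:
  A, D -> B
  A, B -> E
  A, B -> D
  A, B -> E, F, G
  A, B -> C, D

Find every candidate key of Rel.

{A, B}, {A, D}

Attributes never on any right-hand side: {A} — every candidate key must contain it.
Closure of {A, B} is {A, B, C, D, E, F, G}, the whole schema; {A, B} is a candidate key.
Closure of {A, D} is {A, B, C, D, E, F, G}, the whole schema; {A, D} is a candidate key.
These are minimal and exhaustive — every other superkey contains one of them.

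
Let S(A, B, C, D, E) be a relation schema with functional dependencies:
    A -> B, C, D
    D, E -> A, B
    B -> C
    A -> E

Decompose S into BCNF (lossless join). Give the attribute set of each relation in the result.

{A, B, D, E}; {B, C}

Candidate keys of the original relation: {A}, {D, E}.
Within {A, B, C, D, E}: {B}⁺ ∩ {A, B, C, D, E} = {B, C}, not the whole set, so B -> C violates BCNF; decompose into {B, C} and {A, B, D, E}.
{B, C} has no BCNF violation.
{A, B, D, E} has no BCNF violation.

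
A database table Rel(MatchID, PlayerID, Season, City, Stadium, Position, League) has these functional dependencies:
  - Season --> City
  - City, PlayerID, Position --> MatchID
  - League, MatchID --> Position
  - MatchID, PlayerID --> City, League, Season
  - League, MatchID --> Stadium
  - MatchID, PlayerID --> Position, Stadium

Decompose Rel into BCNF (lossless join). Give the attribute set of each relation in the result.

Candidate keys of the original relation: {City, PlayerID, Position}, {MatchID, PlayerID}, {PlayerID, Position, Season}.
In {City, League, MatchID, PlayerID, Position, Season, Stadium}, {Season} is not a superkey ({Season}⁺ restricted to this set is {City, Season}), so split on Season --> City into {City, Season} and {League, MatchID, PlayerID, Position, Season, Stadium}.
{City, Season} has no BCNF violation.
In {League, MatchID, PlayerID, Position, Season, Stadium}, {League, MatchID} is not a superkey ({League, MatchID}⁺ restricted to this set is {League, MatchID, Position, Stadium}), so split on League, MatchID --> Position, Stadium into {League, MatchID, Position, Stadium} and {League, MatchID, PlayerID, Season}.
{League, MatchID, Position, Stadium} has no BCNF violation.
{League, MatchID, PlayerID, Season} has no BCNF violation.

{City, Season}; {League, MatchID, PlayerID, Season}; {League, MatchID, Position, Stadium}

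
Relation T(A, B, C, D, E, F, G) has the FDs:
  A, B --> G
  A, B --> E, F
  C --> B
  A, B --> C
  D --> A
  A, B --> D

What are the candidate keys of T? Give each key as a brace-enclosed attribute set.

{A, B}, {A, C}, {B, D}, {C, D}

{A, B}⁺ = {A, B, C, D, E, F, G} — all of the relation — so {A, B} is a candidate key.
{A, C}⁺ = {A, B, C, D, E, F, G} — all of the relation — so {A, C} is a candidate key.
{B, D}⁺ = {A, B, C, D, E, F, G} — all of the relation — so {B, D} is a candidate key.
{C, D}⁺ = {A, B, C, D, E, F, G} — all of the relation — so {C, D} is a candidate key.
No proper subset of any of these is a key, and no other minimal superkey exists.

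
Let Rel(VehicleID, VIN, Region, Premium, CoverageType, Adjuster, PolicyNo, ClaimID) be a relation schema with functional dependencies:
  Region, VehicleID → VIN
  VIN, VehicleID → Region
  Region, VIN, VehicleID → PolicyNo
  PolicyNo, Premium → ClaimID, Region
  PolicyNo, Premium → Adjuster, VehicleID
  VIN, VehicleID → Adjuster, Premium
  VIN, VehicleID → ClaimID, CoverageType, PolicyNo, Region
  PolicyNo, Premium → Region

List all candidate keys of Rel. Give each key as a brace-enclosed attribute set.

Closure of {PolicyNo, Premium} is {Adjuster, ClaimID, CoverageType, PolicyNo, Premium, Region, VIN, VehicleID}, the whole schema; {PolicyNo, Premium} is a candidate key.
Closure of {Region, VehicleID} is {Adjuster, ClaimID, CoverageType, PolicyNo, Premium, Region, VIN, VehicleID}, the whole schema; {Region, VehicleID} is a candidate key.
Closure of {VIN, VehicleID} is {Adjuster, ClaimID, CoverageType, PolicyNo, Premium, Region, VIN, VehicleID}, the whole schema; {VIN, VehicleID} is a candidate key.
These are minimal and exhaustive — every other superkey contains one of them.

{PolicyNo, Premium}, {Region, VehicleID}, {VIN, VehicleID}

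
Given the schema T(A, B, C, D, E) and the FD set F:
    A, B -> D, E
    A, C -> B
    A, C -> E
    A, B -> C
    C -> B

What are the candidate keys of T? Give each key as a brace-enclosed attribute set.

Attributes never on any right-hand side: {A} — every candidate key must contain it.
{A, B}⁺ = {A, B, C, D, E} — all of the relation — so {A, B} is a candidate key.
{A, C}⁺ = {A, B, C, D, E} — all of the relation — so {A, C} is a candidate key.
Any other superkey properly contains one of these, so there are no further candidate keys.

{A, B}, {A, C}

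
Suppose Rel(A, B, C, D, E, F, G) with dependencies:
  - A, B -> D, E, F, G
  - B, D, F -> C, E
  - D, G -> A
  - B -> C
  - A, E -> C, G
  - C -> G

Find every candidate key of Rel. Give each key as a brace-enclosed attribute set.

{A, B}, {B, D}

Attributes never on any right-hand side: {B} — every candidate key must contain it.
{A, B}⁺ = {A, B, C, D, E, F, G} — all of the relation — so {A, B} is a candidate key.
{B, D}⁺ = {A, B, C, D, E, F, G} — all of the relation — so {B, D} is a candidate key.
Any other superkey properly contains one of these, so there are no further candidate keys.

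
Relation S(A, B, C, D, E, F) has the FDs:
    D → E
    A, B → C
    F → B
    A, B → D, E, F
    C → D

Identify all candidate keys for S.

{A, B}, {A, F}

No FD produces {A}, so it must be in every candidate key.
{A, B}⁺ = {A, B, C, D, E, F} — all of the relation — so {A, B} is a candidate key.
{A, F}⁺ = {A, B, C, D, E, F} — all of the relation — so {A, F} is a candidate key.
Any other superkey properly contains one of these, so there are no further candidate keys.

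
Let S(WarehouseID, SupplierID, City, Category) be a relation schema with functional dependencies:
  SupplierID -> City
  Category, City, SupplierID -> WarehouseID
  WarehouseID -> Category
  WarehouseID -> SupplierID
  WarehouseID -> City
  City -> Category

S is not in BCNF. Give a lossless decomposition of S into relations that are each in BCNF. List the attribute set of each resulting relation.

Candidate keys of the original relation: {SupplierID}, {WarehouseID}.
In {Category, City, SupplierID, WarehouseID}, {City} is not a superkey ({City}⁺ restricted to this set is {Category, City}), so split on City -> Category into {Category, City} and {City, SupplierID, WarehouseID}.
{Category, City} has no BCNF violation.
{City, SupplierID, WarehouseID} has no BCNF violation.

{Category, City}; {City, SupplierID, WarehouseID}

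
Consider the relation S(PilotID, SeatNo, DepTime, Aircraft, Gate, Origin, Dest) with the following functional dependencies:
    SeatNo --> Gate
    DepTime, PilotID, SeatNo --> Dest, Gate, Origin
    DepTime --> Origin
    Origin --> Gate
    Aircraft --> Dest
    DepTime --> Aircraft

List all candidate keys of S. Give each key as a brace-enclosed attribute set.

{DepTime, PilotID, SeatNo} never appear on the right of any FD, so every key must include all of them.
{DepTime, PilotID, SeatNo}⁺ = {Aircraft, DepTime, Dest, Gate, Origin, PilotID, SeatNo} — all of the relation — so {DepTime, PilotID, SeatNo} is a candidate key.
Every other attribute set either contains this one or has a smaller closure.

{DepTime, PilotID, SeatNo}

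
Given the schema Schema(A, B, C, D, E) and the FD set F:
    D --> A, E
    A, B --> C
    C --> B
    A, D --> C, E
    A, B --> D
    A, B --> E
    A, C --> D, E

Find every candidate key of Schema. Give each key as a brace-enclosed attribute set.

{A, B}, {A, C}, {D}

Closure of {D} is {A, B, C, D, E}, the whole schema; {D} is a candidate key.
Closure of {A, B} is {A, B, C, D, E}, the whole schema; {A, B} is a candidate key.
Closure of {A, C} is {A, B, C, D, E}, the whole schema; {A, C} is a candidate key.
Any other superkey properly contains one of these, so there are no further candidate keys.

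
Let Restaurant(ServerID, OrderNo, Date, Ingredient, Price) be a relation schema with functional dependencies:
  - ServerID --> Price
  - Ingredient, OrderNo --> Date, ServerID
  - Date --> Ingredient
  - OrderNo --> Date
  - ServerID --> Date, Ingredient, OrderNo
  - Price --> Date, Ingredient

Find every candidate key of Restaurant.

Closure of {OrderNo} is {Date, Ingredient, OrderNo, Price, ServerID}, the whole schema; {OrderNo} is a candidate key.
Closure of {ServerID} is {Date, Ingredient, OrderNo, Price, ServerID}, the whole schema; {ServerID} is a candidate key.
Any other superkey properly contains one of these, so there are no further candidate keys.

{OrderNo}, {ServerID}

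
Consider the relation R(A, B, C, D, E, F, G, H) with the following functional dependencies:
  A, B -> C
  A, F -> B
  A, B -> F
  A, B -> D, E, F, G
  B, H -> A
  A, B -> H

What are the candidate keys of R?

Closure of {A, B} is {A, B, C, D, E, F, G, H}, the whole schema; {A, B} is a candidate key.
Closure of {A, F} is {A, B, C, D, E, F, G, H}, the whole schema; {A, F} is a candidate key.
Closure of {B, H} is {A, B, C, D, E, F, G, H}, the whole schema; {B, H} is a candidate key.
No proper subset of any of these is a key, and no other minimal superkey exists.

{A, B}, {A, F}, {B, H}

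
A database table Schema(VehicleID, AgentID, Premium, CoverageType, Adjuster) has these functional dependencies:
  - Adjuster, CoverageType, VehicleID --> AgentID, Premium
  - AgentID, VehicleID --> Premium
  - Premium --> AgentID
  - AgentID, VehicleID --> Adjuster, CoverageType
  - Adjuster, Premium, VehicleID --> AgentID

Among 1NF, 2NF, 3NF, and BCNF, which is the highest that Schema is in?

3NF

Candidate keys: {Adjuster, CoverageType, VehicleID}, {AgentID, VehicleID}, {Premium, VehicleID}. Prime attributes: {Adjuster, AgentID, CoverageType, Premium, VehicleID}.
Premium --> AgentID: {Premium}⁺ = {AgentID, Premium}, which is not all of the attributes, so the left side is not a superkey — BCNF is violated.
Since {AgentID} ⊆ prime attributes and every other non-superkey FD also has a prime right side, the schema is in 3NF.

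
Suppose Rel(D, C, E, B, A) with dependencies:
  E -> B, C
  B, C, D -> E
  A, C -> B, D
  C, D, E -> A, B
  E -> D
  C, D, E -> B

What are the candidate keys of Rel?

{E}⁺ = {A, B, C, D, E}, which is every attribute, so {E} is a candidate key.
{A, C}⁺ = {A, B, C, D, E}, which is every attribute, so {A, C} is a candidate key.
{B, C, D}⁺ = {A, B, C, D, E}, which is every attribute, so {B, C, D} is a candidate key.
Any other superkey properly contains one of these, so there are no further candidate keys.

{A, C}, {B, C, D}, {E}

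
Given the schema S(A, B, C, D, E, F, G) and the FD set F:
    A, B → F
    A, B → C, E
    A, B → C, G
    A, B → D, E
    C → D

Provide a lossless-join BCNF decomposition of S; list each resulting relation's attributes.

Candidate key of the original relation: {A, B}.
{A, B, C, D, E, F, G}: {C} determines {C, D} here but is not a superkey — split on C → D, giving {C, D} and {A, B, C, E, F, G}.
{C, D} has no BCNF violation.
{A, B, C, E, F, G} has no BCNF violation.

{A, B, C, E, F, G}; {C, D}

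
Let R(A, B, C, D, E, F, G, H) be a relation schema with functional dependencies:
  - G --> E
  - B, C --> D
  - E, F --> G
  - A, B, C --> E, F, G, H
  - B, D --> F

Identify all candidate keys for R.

{A, B, C} never appear on the right of any FD, so every key must include all of them.
{A, B, C}⁺ = {A, B, C, D, E, F, G, H}, which is every attribute, so {A, B, C} is a candidate key.
No smaller or unrelated set reaches every attribute, so there are no other keys.

{A, B, C}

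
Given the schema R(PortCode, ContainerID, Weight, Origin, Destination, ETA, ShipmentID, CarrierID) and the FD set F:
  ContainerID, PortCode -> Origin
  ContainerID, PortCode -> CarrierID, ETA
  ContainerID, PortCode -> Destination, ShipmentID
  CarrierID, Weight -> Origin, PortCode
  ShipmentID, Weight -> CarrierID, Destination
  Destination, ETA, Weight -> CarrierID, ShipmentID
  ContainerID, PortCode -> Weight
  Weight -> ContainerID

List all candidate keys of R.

{CarrierID, Weight}, {ContainerID, PortCode}, {Destination, ETA, Weight}, {PortCode, Weight}, {ShipmentID, Weight}

Closure of {CarrierID, Weight} is {CarrierID, ContainerID, Destination, ETA, Origin, PortCode, ShipmentID, Weight}, the whole schema; {CarrierID, Weight} is a candidate key.
Closure of {ContainerID, PortCode} is {CarrierID, ContainerID, Destination, ETA, Origin, PortCode, ShipmentID, Weight}, the whole schema; {ContainerID, PortCode} is a candidate key.
Closure of {PortCode, Weight} is {CarrierID, ContainerID, Destination, ETA, Origin, PortCode, ShipmentID, Weight}, the whole schema; {PortCode, Weight} is a candidate key.
Closure of {ShipmentID, Weight} is {CarrierID, ContainerID, Destination, ETA, Origin, PortCode, ShipmentID, Weight}, the whole schema; {ShipmentID, Weight} is a candidate key.
Closure of {Destination, ETA, Weight} is {CarrierID, ContainerID, Destination, ETA, Origin, PortCode, ShipmentID, Weight}, the whole schema; {Destination, ETA, Weight} is a candidate key.
No proper subset of any of these is a key, and no other minimal superkey exists.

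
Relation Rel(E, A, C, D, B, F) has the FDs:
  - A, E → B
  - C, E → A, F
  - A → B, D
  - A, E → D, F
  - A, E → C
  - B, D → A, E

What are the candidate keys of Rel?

{A}, {B, D}, {C, E}

{A}⁺ = {A, B, C, D, E, F}, which is every attribute, so {A} is a candidate key.
{B, D}⁺ = {A, B, C, D, E, F}, which is every attribute, so {B, D} is a candidate key.
{C, E}⁺ = {A, B, C, D, E, F}, which is every attribute, so {C, E} is a candidate key.
Any other superkey properly contains one of these, so there are no further candidate keys.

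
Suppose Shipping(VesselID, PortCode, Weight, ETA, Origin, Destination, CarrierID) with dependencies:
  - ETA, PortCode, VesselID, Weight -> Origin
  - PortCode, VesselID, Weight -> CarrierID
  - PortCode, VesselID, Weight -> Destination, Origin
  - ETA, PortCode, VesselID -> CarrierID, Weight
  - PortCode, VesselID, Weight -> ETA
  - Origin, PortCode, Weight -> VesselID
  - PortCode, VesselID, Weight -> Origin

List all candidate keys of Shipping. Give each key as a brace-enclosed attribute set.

{PortCode} never appears on the right of any FD, so every key must include it.
{ETA, PortCode, VesselID}⁺ = {CarrierID, Destination, ETA, Origin, PortCode, VesselID, Weight}, which is every attribute, so {ETA, PortCode, VesselID} is a candidate key.
{Origin, PortCode, Weight}⁺ = {CarrierID, Destination, ETA, Origin, PortCode, VesselID, Weight}, which is every attribute, so {Origin, PortCode, Weight} is a candidate key.
{PortCode, VesselID, Weight}⁺ = {CarrierID, Destination, ETA, Origin, PortCode, VesselID, Weight}, which is every attribute, so {PortCode, VesselID, Weight} is a candidate key.
No proper subset of any of these is a key, and no other minimal superkey exists.

{ETA, PortCode, VesselID}, {Origin, PortCode, Weight}, {PortCode, VesselID, Weight}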